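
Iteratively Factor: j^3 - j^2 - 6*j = (j - 3)*(j^2 + 2*j) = (j - 3)*(j + 2)*(j)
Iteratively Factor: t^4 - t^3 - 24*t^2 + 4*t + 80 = (t + 2)*(t^3 - 3*t^2 - 18*t + 40) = (t - 2)*(t + 2)*(t^2 - t - 20) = (t - 5)*(t - 2)*(t + 2)*(t + 4)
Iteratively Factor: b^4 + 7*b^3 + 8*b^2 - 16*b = (b - 1)*(b^3 + 8*b^2 + 16*b) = b*(b - 1)*(b^2 + 8*b + 16) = b*(b - 1)*(b + 4)*(b + 4)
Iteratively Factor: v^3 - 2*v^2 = (v - 2)*(v^2) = v*(v - 2)*(v)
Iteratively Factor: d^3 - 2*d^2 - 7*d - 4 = (d - 4)*(d^2 + 2*d + 1) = (d - 4)*(d + 1)*(d + 1)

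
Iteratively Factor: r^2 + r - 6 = (r - 2)*(r + 3)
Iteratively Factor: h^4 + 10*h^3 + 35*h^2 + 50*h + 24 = (h + 2)*(h^3 + 8*h^2 + 19*h + 12) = (h + 2)*(h + 4)*(h^2 + 4*h + 3) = (h + 1)*(h + 2)*(h + 4)*(h + 3)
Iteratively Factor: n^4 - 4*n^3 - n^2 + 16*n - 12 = (n - 2)*(n^3 - 2*n^2 - 5*n + 6) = (n - 2)*(n - 1)*(n^2 - n - 6) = (n - 2)*(n - 1)*(n + 2)*(n - 3)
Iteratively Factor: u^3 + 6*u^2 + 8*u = (u + 2)*(u^2 + 4*u) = u*(u + 2)*(u + 4)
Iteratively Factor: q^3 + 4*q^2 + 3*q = (q + 1)*(q^2 + 3*q) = (q + 1)*(q + 3)*(q)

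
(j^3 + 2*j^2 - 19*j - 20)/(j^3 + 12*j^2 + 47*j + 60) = (j^2 - 3*j - 4)/(j^2 + 7*j + 12)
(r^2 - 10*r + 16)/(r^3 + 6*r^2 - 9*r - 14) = (r - 8)/(r^2 + 8*r + 7)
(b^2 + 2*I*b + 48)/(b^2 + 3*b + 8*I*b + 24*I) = (b - 6*I)/(b + 3)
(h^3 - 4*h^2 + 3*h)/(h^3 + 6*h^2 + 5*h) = (h^2 - 4*h + 3)/(h^2 + 6*h + 5)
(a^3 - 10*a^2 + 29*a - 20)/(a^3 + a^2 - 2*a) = (a^2 - 9*a + 20)/(a*(a + 2))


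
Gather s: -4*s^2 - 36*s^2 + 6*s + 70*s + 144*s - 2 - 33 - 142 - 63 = -40*s^2 + 220*s - 240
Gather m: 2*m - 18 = 2*m - 18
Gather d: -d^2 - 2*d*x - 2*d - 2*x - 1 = -d^2 + d*(-2*x - 2) - 2*x - 1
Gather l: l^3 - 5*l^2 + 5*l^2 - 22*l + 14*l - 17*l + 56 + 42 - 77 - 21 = l^3 - 25*l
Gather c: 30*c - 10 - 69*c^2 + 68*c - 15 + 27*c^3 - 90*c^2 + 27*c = 27*c^3 - 159*c^2 + 125*c - 25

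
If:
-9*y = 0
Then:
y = 0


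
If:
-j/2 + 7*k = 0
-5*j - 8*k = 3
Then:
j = -7/13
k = -1/26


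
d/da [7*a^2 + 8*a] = 14*a + 8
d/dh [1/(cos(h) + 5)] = sin(h)/(cos(h) + 5)^2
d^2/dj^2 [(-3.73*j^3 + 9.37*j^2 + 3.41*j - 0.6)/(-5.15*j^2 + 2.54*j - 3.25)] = (2.27373675443232e-13*j^5 - 502.754204*j^3 + 851.716349999999*j^2 + 531.7464*j - 266.58343)/(136.590875*j^6 - 202.10145*j^5 + 358.271595*j^4 - 271.466564*j^3 + 226.093725*j^2 - 80.48625*j + 34.328125)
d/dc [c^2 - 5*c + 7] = 2*c - 5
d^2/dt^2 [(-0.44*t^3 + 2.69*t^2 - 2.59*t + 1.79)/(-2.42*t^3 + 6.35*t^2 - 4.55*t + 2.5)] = (-7.105427357601e-15*t^7 - 17.984472*t^6 + 61.9394159999999*t^5 - 154.937112000001*t^4 + 212.908*t^3 - 137.09529*t^2 + 15.13095*t + 8.01505)/(14.172488*t^9 - 111.56442*t^8 + 372.68121*t^7 - 719.489975*t^6 + 931.207275*t^5 - 861.966375*t^4 + 572.958875*t^3 - 274.33125*t^2 + 85.3125*t - 15.625)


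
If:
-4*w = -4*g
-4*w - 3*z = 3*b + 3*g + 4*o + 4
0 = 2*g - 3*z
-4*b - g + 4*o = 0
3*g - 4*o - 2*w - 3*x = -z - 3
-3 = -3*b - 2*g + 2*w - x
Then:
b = 47/34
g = -93/68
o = 283/272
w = -93/68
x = -39/34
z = -31/34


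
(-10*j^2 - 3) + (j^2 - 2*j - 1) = -9*j^2 - 2*j - 4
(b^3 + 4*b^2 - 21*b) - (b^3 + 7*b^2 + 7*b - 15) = -3*b^2 - 28*b + 15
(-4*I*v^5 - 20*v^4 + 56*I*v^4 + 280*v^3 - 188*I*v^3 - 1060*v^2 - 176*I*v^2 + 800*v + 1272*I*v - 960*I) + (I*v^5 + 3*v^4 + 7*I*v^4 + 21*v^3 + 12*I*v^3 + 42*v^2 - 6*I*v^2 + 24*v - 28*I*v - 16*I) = -3*I*v^5 - 17*v^4 + 63*I*v^4 + 301*v^3 - 176*I*v^3 - 1018*v^2 - 182*I*v^2 + 824*v + 1244*I*v - 976*I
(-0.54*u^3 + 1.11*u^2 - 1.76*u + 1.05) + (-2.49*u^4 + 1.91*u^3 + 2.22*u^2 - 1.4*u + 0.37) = -2.49*u^4 + 1.37*u^3 + 3.33*u^2 - 3.16*u + 1.42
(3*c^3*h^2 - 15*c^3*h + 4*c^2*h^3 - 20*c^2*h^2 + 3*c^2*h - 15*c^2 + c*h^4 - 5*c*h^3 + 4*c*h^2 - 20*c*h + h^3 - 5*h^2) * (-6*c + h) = -18*c^4*h^2 + 90*c^4*h - 21*c^3*h^3 + 105*c^3*h^2 - 18*c^3*h + 90*c^3 - 2*c^2*h^4 + 10*c^2*h^3 - 21*c^2*h^2 + 105*c^2*h + c*h^5 - 5*c*h^4 - 2*c*h^3 + 10*c*h^2 + h^4 - 5*h^3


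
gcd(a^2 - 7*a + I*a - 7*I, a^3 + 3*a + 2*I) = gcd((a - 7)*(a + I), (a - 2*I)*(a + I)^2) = a + I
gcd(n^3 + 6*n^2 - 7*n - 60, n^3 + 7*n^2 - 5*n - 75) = n^2 + 2*n - 15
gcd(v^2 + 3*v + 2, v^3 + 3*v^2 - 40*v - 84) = v + 2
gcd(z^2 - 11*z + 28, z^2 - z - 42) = z - 7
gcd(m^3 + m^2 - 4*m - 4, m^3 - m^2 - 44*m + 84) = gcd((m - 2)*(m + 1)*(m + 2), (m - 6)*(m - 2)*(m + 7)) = m - 2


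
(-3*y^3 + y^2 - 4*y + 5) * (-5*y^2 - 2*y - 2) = 15*y^5 + y^4 + 24*y^3 - 19*y^2 - 2*y - 10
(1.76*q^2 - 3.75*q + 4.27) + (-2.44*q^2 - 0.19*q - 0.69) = -0.68*q^2 - 3.94*q + 3.58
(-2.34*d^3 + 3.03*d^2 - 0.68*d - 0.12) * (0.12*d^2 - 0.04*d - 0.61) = -0.2808*d^5 + 0.4572*d^4 + 1.2246*d^3 - 1.8355*d^2 + 0.4196*d + 0.0732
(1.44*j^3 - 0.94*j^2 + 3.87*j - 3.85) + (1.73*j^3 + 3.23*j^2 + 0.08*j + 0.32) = 3.17*j^3 + 2.29*j^2 + 3.95*j - 3.53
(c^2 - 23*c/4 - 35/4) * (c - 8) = c^3 - 55*c^2/4 + 149*c/4 + 70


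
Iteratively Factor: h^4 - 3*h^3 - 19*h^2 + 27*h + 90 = (h - 3)*(h^3 - 19*h - 30) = (h - 3)*(h + 2)*(h^2 - 2*h - 15) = (h - 5)*(h - 3)*(h + 2)*(h + 3)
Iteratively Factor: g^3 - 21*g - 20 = (g + 4)*(g^2 - 4*g - 5) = (g - 5)*(g + 4)*(g + 1)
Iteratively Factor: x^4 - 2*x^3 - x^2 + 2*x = (x - 2)*(x^3 - x) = (x - 2)*(x + 1)*(x^2 - x) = x*(x - 2)*(x + 1)*(x - 1)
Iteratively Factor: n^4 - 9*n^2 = (n + 3)*(n^3 - 3*n^2) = (n - 3)*(n + 3)*(n^2) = n*(n - 3)*(n + 3)*(n)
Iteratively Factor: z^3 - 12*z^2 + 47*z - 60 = (z - 3)*(z^2 - 9*z + 20) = (z - 4)*(z - 3)*(z - 5)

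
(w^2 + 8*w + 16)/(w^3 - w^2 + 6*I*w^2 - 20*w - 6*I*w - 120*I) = (w + 4)/(w^2 + w*(-5 + 6*I) - 30*I)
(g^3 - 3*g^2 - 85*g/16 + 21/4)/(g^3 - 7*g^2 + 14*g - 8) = (g^2 + g - 21/16)/(g^2 - 3*g + 2)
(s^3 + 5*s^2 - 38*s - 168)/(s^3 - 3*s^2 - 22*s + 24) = (s + 7)/(s - 1)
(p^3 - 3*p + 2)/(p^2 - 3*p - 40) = (-p^3 + 3*p - 2)/(-p^2 + 3*p + 40)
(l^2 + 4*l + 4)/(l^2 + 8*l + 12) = (l + 2)/(l + 6)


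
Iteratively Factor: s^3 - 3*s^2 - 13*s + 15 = (s + 3)*(s^2 - 6*s + 5) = (s - 5)*(s + 3)*(s - 1)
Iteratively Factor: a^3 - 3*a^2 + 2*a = (a - 1)*(a^2 - 2*a) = a*(a - 1)*(a - 2)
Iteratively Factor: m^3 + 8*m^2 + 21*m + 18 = (m + 3)*(m^2 + 5*m + 6) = (m + 2)*(m + 3)*(m + 3)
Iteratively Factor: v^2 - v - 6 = (v + 2)*(v - 3)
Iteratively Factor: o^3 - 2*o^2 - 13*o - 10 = (o + 2)*(o^2 - 4*o - 5) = (o - 5)*(o + 2)*(o + 1)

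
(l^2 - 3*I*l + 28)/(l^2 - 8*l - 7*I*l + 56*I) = (l + 4*I)/(l - 8)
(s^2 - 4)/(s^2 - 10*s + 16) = (s + 2)/(s - 8)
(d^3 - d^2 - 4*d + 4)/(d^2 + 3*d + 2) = (d^2 - 3*d + 2)/(d + 1)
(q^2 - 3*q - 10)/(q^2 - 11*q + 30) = (q + 2)/(q - 6)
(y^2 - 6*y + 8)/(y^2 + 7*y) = (y^2 - 6*y + 8)/(y*(y + 7))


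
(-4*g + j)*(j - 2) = -4*g*j + 8*g + j^2 - 2*j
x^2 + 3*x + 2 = (x + 1)*(x + 2)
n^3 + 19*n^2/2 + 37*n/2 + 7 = (n + 1/2)*(n + 2)*(n + 7)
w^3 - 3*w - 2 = (w - 2)*(w + 1)^2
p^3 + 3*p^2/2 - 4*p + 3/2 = (p - 1)*(p - 1/2)*(p + 3)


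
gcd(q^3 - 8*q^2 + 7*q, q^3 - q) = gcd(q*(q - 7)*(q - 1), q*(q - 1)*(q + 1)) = q^2 - q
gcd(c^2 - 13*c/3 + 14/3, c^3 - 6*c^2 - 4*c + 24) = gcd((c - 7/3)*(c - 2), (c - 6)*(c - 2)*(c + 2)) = c - 2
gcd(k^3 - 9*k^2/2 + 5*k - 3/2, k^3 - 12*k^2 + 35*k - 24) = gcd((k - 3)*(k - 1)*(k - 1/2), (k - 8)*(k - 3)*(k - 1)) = k^2 - 4*k + 3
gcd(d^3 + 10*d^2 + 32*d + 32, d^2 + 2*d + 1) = 1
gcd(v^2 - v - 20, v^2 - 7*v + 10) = v - 5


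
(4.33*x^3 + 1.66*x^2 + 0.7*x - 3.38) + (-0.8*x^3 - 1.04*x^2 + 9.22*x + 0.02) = 3.53*x^3 + 0.62*x^2 + 9.92*x - 3.36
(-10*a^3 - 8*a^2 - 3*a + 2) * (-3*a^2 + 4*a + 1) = 30*a^5 - 16*a^4 - 33*a^3 - 26*a^2 + 5*a + 2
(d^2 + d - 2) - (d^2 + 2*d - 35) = 33 - d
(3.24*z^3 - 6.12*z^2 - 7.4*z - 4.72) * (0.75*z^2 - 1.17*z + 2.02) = 2.43*z^5 - 8.3808*z^4 + 8.1552*z^3 - 7.2444*z^2 - 9.4256*z - 9.5344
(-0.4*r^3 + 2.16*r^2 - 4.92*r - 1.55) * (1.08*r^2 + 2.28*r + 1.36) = -0.432*r^5 + 1.4208*r^4 - 0.932799999999999*r^3 - 9.954*r^2 - 10.2252*r - 2.108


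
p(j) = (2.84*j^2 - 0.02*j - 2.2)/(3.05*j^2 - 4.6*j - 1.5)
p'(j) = (4.6 - 6.1*j)*(2.84*j^2 - 0.02*j - 2.2)/(3.05*j^2 - 4.6*j - 1.5)^2 + (5.68*j - 0.02)/(3.05*j^2 - 4.6*j - 1.5)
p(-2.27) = 0.51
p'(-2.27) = -0.15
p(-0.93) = 0.05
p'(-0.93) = -0.88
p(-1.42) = 0.32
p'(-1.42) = -0.35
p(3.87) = 1.53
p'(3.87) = -0.27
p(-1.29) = 0.27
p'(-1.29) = -0.42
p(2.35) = 2.96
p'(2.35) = -3.42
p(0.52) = 0.47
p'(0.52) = -1.18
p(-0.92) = 0.04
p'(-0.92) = -0.91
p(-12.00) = 0.83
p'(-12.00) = -0.01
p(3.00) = 1.92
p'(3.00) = -0.76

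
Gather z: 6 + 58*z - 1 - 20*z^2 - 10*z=-20*z^2 + 48*z + 5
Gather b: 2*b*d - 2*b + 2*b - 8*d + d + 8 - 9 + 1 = 2*b*d - 7*d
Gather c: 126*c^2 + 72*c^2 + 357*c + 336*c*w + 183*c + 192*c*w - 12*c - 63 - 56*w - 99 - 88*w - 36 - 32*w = 198*c^2 + c*(528*w + 528) - 176*w - 198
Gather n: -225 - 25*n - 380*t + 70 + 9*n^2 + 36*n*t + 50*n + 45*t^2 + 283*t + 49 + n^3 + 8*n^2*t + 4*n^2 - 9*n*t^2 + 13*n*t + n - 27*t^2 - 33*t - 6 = n^3 + n^2*(8*t + 13) + n*(-9*t^2 + 49*t + 26) + 18*t^2 - 130*t - 112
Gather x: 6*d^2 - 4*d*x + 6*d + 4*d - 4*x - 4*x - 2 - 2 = 6*d^2 + 10*d + x*(-4*d - 8) - 4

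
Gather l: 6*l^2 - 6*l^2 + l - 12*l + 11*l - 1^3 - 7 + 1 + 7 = 0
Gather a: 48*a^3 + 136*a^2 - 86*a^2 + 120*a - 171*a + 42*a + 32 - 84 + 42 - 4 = 48*a^3 + 50*a^2 - 9*a - 14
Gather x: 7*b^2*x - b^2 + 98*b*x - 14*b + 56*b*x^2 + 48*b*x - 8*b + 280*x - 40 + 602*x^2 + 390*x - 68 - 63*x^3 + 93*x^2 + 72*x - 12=-b^2 - 22*b - 63*x^3 + x^2*(56*b + 695) + x*(7*b^2 + 146*b + 742) - 120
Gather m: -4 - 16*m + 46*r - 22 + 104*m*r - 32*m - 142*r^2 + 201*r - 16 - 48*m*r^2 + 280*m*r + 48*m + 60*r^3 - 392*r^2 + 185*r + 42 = m*(-48*r^2 + 384*r) + 60*r^3 - 534*r^2 + 432*r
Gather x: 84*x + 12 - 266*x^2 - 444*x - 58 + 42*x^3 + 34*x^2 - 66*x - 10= 42*x^3 - 232*x^2 - 426*x - 56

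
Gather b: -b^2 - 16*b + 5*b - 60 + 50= -b^2 - 11*b - 10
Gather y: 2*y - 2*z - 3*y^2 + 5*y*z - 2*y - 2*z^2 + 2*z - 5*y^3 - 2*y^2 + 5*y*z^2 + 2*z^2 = -5*y^3 - 5*y^2 + y*(5*z^2 + 5*z)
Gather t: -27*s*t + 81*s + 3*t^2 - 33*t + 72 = 81*s + 3*t^2 + t*(-27*s - 33) + 72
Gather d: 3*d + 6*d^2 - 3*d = 6*d^2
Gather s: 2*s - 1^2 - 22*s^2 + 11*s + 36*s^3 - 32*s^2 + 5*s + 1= 36*s^3 - 54*s^2 + 18*s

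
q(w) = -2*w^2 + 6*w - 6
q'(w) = 6 - 4*w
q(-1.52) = -19.74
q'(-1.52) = 12.08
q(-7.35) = -158.14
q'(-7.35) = 35.40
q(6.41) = -49.72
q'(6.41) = -19.64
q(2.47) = -3.38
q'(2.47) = -3.88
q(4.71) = -22.11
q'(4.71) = -12.84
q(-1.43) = -18.67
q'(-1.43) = 11.72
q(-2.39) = -31.76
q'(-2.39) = 15.56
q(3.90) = -13.02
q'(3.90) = -9.60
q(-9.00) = -222.00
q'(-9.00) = 42.00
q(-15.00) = -546.00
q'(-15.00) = 66.00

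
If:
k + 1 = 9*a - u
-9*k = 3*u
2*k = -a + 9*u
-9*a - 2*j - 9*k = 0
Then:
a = 29/259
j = -18/37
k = -1/259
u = 3/259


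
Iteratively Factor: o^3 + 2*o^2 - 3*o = (o - 1)*(o^2 + 3*o) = o*(o - 1)*(o + 3)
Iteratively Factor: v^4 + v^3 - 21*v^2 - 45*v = (v)*(v^3 + v^2 - 21*v - 45) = v*(v + 3)*(v^2 - 2*v - 15) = v*(v + 3)^2*(v - 5)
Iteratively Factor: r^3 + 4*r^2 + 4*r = (r + 2)*(r^2 + 2*r) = (r + 2)^2*(r)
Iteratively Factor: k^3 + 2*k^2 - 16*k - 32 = (k + 2)*(k^2 - 16) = (k - 4)*(k + 2)*(k + 4)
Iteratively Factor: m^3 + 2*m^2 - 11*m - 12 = (m + 1)*(m^2 + m - 12) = (m + 1)*(m + 4)*(m - 3)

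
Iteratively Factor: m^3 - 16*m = (m - 4)*(m^2 + 4*m) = m*(m - 4)*(m + 4)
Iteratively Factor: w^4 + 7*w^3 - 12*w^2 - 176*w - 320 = (w + 4)*(w^3 + 3*w^2 - 24*w - 80) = (w + 4)^2*(w^2 - w - 20) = (w + 4)^3*(w - 5)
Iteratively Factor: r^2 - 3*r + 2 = (r - 1)*(r - 2)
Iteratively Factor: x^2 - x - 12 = (x + 3)*(x - 4)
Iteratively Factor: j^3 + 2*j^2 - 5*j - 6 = (j + 1)*(j^2 + j - 6) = (j - 2)*(j + 1)*(j + 3)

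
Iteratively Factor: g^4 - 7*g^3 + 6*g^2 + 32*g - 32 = (g - 4)*(g^3 - 3*g^2 - 6*g + 8) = (g - 4)*(g - 1)*(g^2 - 2*g - 8) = (g - 4)^2*(g - 1)*(g + 2)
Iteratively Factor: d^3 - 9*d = (d + 3)*(d^2 - 3*d) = d*(d + 3)*(d - 3)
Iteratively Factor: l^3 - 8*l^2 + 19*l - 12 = (l - 1)*(l^2 - 7*l + 12) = (l - 3)*(l - 1)*(l - 4)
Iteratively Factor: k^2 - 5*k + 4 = (k - 1)*(k - 4)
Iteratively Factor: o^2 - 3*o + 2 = (o - 1)*(o - 2)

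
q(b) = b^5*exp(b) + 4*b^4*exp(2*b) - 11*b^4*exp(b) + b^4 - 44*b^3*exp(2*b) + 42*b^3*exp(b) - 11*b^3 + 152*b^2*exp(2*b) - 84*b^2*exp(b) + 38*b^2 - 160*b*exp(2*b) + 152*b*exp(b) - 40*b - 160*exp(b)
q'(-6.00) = -2581.32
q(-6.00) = 5192.88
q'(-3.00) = -675.81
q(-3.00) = 667.10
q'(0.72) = -452.66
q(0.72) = -398.17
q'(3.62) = -8656.02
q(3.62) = 17694.60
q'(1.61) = 534.24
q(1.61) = -618.60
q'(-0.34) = -134.92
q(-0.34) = -103.06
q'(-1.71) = -244.73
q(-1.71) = 96.86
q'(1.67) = 783.28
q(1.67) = -579.27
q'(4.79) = 121900.99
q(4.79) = -129849.99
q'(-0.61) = -110.66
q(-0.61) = -70.55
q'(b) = b^5*exp(b) + 8*b^4*exp(2*b) - 6*b^4*exp(b) - 72*b^3*exp(2*b) - 2*b^3*exp(b) + 4*b^3 + 172*b^2*exp(2*b) + 42*b^2*exp(b) - 33*b^2 - 16*b*exp(2*b) - 16*b*exp(b) + 76*b - 160*exp(2*b) - 8*exp(b) - 40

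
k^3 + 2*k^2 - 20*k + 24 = (k - 2)^2*(k + 6)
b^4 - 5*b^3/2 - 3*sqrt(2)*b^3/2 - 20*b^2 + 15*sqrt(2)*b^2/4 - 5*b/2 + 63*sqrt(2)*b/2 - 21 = (b - 6)*(b + 7/2)*(b - sqrt(2))*(b - sqrt(2)/2)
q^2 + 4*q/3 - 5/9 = (q - 1/3)*(q + 5/3)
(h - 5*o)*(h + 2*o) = h^2 - 3*h*o - 10*o^2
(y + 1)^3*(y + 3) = y^4 + 6*y^3 + 12*y^2 + 10*y + 3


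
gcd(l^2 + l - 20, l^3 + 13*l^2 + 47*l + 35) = l + 5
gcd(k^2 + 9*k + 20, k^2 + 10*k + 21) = 1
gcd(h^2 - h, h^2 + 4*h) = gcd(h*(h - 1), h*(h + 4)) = h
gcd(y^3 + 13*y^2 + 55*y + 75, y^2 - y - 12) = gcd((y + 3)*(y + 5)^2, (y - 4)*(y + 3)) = y + 3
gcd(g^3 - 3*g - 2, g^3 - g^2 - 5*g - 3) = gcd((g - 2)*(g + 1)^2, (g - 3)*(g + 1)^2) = g^2 + 2*g + 1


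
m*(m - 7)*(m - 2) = m^3 - 9*m^2 + 14*m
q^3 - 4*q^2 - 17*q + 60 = (q - 5)*(q - 3)*(q + 4)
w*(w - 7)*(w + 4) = w^3 - 3*w^2 - 28*w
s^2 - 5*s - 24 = (s - 8)*(s + 3)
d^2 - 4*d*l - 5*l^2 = (d - 5*l)*(d + l)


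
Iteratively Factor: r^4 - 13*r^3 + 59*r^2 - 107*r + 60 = (r - 5)*(r^3 - 8*r^2 + 19*r - 12) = (r - 5)*(r - 4)*(r^2 - 4*r + 3) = (r - 5)*(r - 4)*(r - 1)*(r - 3)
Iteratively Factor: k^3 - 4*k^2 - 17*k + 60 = (k - 3)*(k^2 - k - 20) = (k - 3)*(k + 4)*(k - 5)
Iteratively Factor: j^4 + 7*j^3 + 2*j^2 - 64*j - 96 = (j + 4)*(j^3 + 3*j^2 - 10*j - 24) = (j + 2)*(j + 4)*(j^2 + j - 12) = (j - 3)*(j + 2)*(j + 4)*(j + 4)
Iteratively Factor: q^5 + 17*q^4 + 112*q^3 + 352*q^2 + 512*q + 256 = (q + 4)*(q^4 + 13*q^3 + 60*q^2 + 112*q + 64) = (q + 4)^2*(q^3 + 9*q^2 + 24*q + 16) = (q + 1)*(q + 4)^2*(q^2 + 8*q + 16) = (q + 1)*(q + 4)^3*(q + 4)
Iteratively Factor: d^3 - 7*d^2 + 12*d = (d - 3)*(d^2 - 4*d) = (d - 4)*(d - 3)*(d)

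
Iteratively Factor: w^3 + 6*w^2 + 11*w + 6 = (w + 3)*(w^2 + 3*w + 2) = (w + 2)*(w + 3)*(w + 1)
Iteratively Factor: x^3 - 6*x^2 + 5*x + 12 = (x + 1)*(x^2 - 7*x + 12) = (x - 4)*(x + 1)*(x - 3)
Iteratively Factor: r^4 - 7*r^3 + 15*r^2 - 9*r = (r - 1)*(r^3 - 6*r^2 + 9*r) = (r - 3)*(r - 1)*(r^2 - 3*r) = (r - 3)^2*(r - 1)*(r)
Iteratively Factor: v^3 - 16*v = (v + 4)*(v^2 - 4*v) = v*(v + 4)*(v - 4)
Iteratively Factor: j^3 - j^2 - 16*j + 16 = (j - 1)*(j^2 - 16) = (j - 1)*(j + 4)*(j - 4)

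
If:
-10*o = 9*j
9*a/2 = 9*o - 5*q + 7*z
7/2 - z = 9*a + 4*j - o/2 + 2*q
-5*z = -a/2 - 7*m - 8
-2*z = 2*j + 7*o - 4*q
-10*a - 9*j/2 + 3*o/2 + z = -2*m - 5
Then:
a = 1461/5314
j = 360/2657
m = -9645/10628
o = -324/2657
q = 349/10628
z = 1897/5314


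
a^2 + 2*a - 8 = (a - 2)*(a + 4)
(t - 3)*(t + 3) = t^2 - 9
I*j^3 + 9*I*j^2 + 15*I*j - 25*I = (j + 5)^2*(I*j - I)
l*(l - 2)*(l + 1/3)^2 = l^4 - 4*l^3/3 - 11*l^2/9 - 2*l/9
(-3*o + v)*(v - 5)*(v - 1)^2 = -3*o*v^3 + 21*o*v^2 - 33*o*v + 15*o + v^4 - 7*v^3 + 11*v^2 - 5*v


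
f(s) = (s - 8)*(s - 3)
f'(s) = 2*s - 11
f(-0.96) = 35.48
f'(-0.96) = -12.92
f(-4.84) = 100.67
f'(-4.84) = -20.68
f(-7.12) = 153.01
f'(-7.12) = -25.24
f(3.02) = -0.10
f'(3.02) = -4.96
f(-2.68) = 60.66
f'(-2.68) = -16.36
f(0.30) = 20.79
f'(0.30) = -10.40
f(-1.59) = 44.02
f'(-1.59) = -14.18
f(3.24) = -1.14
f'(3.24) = -4.52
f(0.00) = 24.00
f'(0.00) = -11.00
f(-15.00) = 414.00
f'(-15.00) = -41.00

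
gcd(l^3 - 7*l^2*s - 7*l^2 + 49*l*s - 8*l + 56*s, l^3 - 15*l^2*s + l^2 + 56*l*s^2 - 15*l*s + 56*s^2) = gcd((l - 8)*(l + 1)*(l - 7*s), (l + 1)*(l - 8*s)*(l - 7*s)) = -l^2 + 7*l*s - l + 7*s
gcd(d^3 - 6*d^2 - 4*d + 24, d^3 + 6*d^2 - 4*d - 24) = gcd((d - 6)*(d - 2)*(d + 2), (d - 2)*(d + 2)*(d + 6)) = d^2 - 4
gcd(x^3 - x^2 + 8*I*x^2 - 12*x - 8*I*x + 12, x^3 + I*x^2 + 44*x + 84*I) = x^2 + 8*I*x - 12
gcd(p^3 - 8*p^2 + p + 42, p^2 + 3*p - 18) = p - 3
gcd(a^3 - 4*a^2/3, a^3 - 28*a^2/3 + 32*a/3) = a^2 - 4*a/3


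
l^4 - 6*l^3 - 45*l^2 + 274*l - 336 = (l - 8)*(l - 3)*(l - 2)*(l + 7)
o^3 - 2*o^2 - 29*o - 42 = (o - 7)*(o + 2)*(o + 3)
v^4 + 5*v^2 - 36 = (v - 2)*(v + 2)*(v - 3*I)*(v + 3*I)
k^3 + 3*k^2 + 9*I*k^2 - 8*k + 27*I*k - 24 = (k + 3)*(k + I)*(k + 8*I)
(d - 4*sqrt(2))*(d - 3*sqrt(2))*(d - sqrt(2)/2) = d^3 - 15*sqrt(2)*d^2/2 + 31*d - 12*sqrt(2)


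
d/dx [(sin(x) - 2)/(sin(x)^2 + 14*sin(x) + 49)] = (11 - sin(x))*cos(x)/(sin(x) + 7)^3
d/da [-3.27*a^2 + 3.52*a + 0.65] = 3.52 - 6.54*a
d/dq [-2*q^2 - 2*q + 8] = -4*q - 2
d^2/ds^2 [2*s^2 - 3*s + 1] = 4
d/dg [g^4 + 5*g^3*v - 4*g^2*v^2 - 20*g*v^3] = 4*g^3 + 15*g^2*v - 8*g*v^2 - 20*v^3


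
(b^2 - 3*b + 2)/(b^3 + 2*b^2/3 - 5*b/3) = 3*(b - 2)/(b*(3*b + 5))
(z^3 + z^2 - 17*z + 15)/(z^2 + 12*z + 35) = (z^2 - 4*z + 3)/(z + 7)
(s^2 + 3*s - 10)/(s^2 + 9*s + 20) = (s - 2)/(s + 4)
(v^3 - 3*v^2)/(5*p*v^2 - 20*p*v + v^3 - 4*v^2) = v*(v - 3)/(5*p*v - 20*p + v^2 - 4*v)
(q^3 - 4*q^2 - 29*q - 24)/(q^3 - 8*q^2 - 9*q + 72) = (q + 1)/(q - 3)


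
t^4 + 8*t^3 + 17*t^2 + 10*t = t*(t + 1)*(t + 2)*(t + 5)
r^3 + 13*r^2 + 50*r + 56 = (r + 2)*(r + 4)*(r + 7)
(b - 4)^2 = b^2 - 8*b + 16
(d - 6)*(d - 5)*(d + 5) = d^3 - 6*d^2 - 25*d + 150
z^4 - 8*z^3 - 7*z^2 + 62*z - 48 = (z - 8)*(z - 2)*(z - 1)*(z + 3)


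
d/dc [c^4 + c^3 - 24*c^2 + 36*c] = 4*c^3 + 3*c^2 - 48*c + 36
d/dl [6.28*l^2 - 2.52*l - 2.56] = 12.56*l - 2.52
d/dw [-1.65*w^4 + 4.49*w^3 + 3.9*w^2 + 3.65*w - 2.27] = -6.6*w^3 + 13.47*w^2 + 7.8*w + 3.65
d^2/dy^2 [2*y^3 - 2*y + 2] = 12*y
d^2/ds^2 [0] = 0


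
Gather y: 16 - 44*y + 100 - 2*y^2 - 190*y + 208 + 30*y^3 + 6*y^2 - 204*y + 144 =30*y^3 + 4*y^2 - 438*y + 468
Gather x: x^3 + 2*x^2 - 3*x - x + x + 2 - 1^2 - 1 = x^3 + 2*x^2 - 3*x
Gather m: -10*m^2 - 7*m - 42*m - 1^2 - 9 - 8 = -10*m^2 - 49*m - 18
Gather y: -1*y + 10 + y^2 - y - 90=y^2 - 2*y - 80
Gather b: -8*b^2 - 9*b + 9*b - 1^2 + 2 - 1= -8*b^2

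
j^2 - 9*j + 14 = (j - 7)*(j - 2)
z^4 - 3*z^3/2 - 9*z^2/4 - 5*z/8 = z*(z - 5/2)*(z + 1/2)^2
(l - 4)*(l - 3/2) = l^2 - 11*l/2 + 6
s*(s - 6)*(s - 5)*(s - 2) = s^4 - 13*s^3 + 52*s^2 - 60*s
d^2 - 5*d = d*(d - 5)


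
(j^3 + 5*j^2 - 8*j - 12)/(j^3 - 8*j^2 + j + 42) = (j^3 + 5*j^2 - 8*j - 12)/(j^3 - 8*j^2 + j + 42)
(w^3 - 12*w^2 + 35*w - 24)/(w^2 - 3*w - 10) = (-w^3 + 12*w^2 - 35*w + 24)/(-w^2 + 3*w + 10)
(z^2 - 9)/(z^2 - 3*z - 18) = (z - 3)/(z - 6)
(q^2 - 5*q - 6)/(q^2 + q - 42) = (q + 1)/(q + 7)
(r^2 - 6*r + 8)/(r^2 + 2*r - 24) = (r - 2)/(r + 6)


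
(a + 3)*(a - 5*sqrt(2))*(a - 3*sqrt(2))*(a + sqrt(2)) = a^4 - 7*sqrt(2)*a^3 + 3*a^3 - 21*sqrt(2)*a^2 + 14*a^2 + 42*a + 30*sqrt(2)*a + 90*sqrt(2)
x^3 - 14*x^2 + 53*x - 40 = (x - 8)*(x - 5)*(x - 1)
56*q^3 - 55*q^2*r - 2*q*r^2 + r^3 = (-8*q + r)*(-q + r)*(7*q + r)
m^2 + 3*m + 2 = (m + 1)*(m + 2)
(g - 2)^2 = g^2 - 4*g + 4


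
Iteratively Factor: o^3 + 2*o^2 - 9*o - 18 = (o + 2)*(o^2 - 9) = (o - 3)*(o + 2)*(o + 3)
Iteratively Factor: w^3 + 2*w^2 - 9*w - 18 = (w + 3)*(w^2 - w - 6) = (w - 3)*(w + 3)*(w + 2)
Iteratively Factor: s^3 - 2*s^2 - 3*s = (s - 3)*(s^2 + s) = s*(s - 3)*(s + 1)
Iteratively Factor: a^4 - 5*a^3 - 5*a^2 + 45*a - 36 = (a - 4)*(a^3 - a^2 - 9*a + 9) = (a - 4)*(a + 3)*(a^2 - 4*a + 3) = (a - 4)*(a - 1)*(a + 3)*(a - 3)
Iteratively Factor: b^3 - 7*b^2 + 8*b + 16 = (b - 4)*(b^2 - 3*b - 4) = (b - 4)^2*(b + 1)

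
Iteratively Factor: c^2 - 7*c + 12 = (c - 3)*(c - 4)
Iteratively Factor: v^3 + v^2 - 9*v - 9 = (v - 3)*(v^2 + 4*v + 3) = (v - 3)*(v + 3)*(v + 1)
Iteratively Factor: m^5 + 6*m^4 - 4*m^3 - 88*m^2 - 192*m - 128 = (m + 2)*(m^4 + 4*m^3 - 12*m^2 - 64*m - 64) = (m + 2)^2*(m^3 + 2*m^2 - 16*m - 32) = (m + 2)^3*(m^2 - 16) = (m - 4)*(m + 2)^3*(m + 4)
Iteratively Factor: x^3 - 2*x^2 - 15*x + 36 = (x - 3)*(x^2 + x - 12) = (x - 3)^2*(x + 4)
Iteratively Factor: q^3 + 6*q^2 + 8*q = (q + 2)*(q^2 + 4*q) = q*(q + 2)*(q + 4)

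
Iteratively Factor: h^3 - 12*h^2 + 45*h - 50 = (h - 5)*(h^2 - 7*h + 10) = (h - 5)^2*(h - 2)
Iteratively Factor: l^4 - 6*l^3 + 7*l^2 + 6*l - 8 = (l - 1)*(l^3 - 5*l^2 + 2*l + 8) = (l - 2)*(l - 1)*(l^2 - 3*l - 4) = (l - 2)*(l - 1)*(l + 1)*(l - 4)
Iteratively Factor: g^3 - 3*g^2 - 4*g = (g)*(g^2 - 3*g - 4) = g*(g + 1)*(g - 4)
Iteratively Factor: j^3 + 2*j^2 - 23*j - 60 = (j + 4)*(j^2 - 2*j - 15) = (j - 5)*(j + 4)*(j + 3)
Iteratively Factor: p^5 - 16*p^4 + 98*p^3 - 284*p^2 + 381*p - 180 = (p - 3)*(p^4 - 13*p^3 + 59*p^2 - 107*p + 60) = (p - 3)*(p - 1)*(p^3 - 12*p^2 + 47*p - 60) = (p - 4)*(p - 3)*(p - 1)*(p^2 - 8*p + 15) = (p - 4)*(p - 3)^2*(p - 1)*(p - 5)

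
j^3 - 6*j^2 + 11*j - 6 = (j - 3)*(j - 2)*(j - 1)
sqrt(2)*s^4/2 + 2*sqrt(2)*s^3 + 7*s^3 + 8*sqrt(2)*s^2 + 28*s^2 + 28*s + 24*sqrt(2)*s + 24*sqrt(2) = (s + 2)*(s + sqrt(2))*(s + 6*sqrt(2))*(sqrt(2)*s/2 + sqrt(2))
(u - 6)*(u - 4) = u^2 - 10*u + 24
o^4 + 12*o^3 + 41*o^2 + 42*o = o*(o + 2)*(o + 3)*(o + 7)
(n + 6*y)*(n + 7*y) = n^2 + 13*n*y + 42*y^2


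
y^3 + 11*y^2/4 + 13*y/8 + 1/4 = (y + 1/4)*(y + 1/2)*(y + 2)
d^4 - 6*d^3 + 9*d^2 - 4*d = d*(d - 4)*(d - 1)^2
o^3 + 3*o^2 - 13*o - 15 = (o - 3)*(o + 1)*(o + 5)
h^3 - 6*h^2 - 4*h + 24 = (h - 6)*(h - 2)*(h + 2)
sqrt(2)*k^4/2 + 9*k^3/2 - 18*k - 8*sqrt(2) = (k/2 + 1)*(k - 2)*(k + 4*sqrt(2))*(sqrt(2)*k + 1)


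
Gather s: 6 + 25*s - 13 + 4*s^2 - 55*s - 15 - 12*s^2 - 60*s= -8*s^2 - 90*s - 22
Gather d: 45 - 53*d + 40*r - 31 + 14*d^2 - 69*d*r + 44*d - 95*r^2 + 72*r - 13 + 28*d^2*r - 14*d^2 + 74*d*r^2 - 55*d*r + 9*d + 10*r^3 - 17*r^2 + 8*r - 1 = 28*d^2*r + d*(74*r^2 - 124*r) + 10*r^3 - 112*r^2 + 120*r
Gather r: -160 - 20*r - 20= -20*r - 180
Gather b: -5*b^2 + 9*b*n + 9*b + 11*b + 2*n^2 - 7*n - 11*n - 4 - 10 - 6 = -5*b^2 + b*(9*n + 20) + 2*n^2 - 18*n - 20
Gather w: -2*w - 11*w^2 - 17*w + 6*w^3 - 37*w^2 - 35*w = 6*w^3 - 48*w^2 - 54*w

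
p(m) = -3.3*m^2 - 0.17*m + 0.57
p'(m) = -6.6*m - 0.17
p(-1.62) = -7.82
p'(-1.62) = 10.52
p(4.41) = -64.36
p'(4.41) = -29.28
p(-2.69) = -22.85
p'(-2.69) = 17.58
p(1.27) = -4.97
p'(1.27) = -8.55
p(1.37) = -5.86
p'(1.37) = -9.21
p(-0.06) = 0.57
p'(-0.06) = 0.23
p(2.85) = -26.72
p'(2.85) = -18.98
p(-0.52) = -0.23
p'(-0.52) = 3.26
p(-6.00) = -117.21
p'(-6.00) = 39.43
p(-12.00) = -472.59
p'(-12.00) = 79.03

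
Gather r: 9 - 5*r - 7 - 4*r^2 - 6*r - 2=-4*r^2 - 11*r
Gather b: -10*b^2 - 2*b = -10*b^2 - 2*b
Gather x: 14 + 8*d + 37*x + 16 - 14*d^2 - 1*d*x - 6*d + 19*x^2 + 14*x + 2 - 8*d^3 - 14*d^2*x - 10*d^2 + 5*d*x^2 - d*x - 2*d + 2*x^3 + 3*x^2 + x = -8*d^3 - 24*d^2 + 2*x^3 + x^2*(5*d + 22) + x*(-14*d^2 - 2*d + 52) + 32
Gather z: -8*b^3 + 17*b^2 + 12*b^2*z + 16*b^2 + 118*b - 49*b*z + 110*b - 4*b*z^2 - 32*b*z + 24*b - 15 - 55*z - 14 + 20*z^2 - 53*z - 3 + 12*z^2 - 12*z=-8*b^3 + 33*b^2 + 252*b + z^2*(32 - 4*b) + z*(12*b^2 - 81*b - 120) - 32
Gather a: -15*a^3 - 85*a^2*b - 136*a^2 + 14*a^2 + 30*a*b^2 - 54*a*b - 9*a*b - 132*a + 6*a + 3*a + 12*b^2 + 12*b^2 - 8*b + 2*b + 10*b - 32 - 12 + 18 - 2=-15*a^3 + a^2*(-85*b - 122) + a*(30*b^2 - 63*b - 123) + 24*b^2 + 4*b - 28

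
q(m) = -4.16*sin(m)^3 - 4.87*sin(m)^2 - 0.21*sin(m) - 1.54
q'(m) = -12.48*sin(m)^2*cos(m) - 9.74*sin(m)*cos(m) - 0.21*cos(m)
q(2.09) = -8.12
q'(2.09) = 8.97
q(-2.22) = -2.36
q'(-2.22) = 0.22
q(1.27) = -9.81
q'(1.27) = -6.19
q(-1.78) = -2.10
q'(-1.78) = 0.54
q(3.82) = -2.30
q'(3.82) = -0.77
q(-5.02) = -9.76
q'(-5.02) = -6.31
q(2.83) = -2.18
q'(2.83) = 4.16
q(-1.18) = -2.22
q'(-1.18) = -0.71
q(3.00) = -1.68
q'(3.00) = 1.81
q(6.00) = -1.77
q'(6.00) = 1.48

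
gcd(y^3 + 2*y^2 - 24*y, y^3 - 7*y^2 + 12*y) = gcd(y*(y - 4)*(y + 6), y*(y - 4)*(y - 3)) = y^2 - 4*y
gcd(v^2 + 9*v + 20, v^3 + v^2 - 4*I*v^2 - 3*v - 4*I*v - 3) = 1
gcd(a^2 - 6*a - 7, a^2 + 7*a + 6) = a + 1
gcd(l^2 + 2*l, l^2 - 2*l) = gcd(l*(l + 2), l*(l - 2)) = l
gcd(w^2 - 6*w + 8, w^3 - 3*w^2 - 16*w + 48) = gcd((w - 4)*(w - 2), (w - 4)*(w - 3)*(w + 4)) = w - 4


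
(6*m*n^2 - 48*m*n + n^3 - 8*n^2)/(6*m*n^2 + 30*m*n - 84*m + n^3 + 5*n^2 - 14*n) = n*(n - 8)/(n^2 + 5*n - 14)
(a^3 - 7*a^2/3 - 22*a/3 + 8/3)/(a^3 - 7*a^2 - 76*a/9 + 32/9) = 3*(a^2 - 2*a - 8)/(3*a^2 - 20*a - 32)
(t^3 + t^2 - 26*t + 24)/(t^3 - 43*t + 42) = (t^2 + 2*t - 24)/(t^2 + t - 42)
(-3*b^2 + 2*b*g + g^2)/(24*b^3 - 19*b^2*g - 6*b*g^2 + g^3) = -1/(8*b - g)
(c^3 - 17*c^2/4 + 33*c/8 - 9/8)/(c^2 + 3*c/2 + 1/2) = (8*c^3 - 34*c^2 + 33*c - 9)/(4*(2*c^2 + 3*c + 1))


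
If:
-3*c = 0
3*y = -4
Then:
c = 0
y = -4/3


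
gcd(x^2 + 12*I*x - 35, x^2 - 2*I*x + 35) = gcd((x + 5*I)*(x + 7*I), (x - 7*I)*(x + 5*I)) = x + 5*I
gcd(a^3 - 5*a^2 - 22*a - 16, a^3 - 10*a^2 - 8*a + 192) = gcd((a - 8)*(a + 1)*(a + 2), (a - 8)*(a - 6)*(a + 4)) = a - 8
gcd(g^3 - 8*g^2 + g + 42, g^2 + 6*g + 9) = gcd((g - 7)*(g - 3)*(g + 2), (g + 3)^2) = 1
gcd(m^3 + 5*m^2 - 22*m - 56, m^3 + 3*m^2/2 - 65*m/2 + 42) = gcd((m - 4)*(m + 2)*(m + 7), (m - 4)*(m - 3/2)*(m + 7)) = m^2 + 3*m - 28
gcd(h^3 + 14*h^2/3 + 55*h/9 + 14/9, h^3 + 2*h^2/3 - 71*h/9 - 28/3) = h + 7/3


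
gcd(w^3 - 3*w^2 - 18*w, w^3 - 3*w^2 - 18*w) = w^3 - 3*w^2 - 18*w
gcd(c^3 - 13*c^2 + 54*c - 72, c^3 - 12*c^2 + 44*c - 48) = c^2 - 10*c + 24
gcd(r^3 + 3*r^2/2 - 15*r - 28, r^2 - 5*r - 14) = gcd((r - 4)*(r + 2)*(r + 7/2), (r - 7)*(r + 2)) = r + 2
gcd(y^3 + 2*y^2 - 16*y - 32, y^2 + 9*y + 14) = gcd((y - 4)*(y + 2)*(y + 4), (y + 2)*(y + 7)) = y + 2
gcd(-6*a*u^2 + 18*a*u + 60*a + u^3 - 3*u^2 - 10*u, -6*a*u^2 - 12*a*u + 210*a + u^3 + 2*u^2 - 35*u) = -6*a*u + 30*a + u^2 - 5*u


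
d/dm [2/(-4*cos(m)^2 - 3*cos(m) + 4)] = -2*(8*cos(m) + 3)*sin(m)/(4*sin(m)^2 - 3*cos(m))^2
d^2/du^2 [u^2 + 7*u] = 2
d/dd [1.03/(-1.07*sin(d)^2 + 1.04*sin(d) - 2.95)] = (2.2042*sin(d) - 1.0712)*cos(d)/(1.07*sin(d)^2 - 1.04*sin(d) + 2.95)^2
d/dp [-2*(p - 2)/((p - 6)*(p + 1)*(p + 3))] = 4*(p^3 - 4*p^2 + 4*p + 30)/(p^6 - 4*p^5 - 38*p^4 + 48*p^3 + 513*p^2 + 756*p + 324)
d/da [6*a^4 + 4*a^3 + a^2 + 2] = 2*a*(12*a^2 + 6*a + 1)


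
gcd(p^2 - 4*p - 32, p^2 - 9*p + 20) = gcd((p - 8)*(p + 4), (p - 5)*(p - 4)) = 1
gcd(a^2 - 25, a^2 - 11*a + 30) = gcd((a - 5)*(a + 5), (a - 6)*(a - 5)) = a - 5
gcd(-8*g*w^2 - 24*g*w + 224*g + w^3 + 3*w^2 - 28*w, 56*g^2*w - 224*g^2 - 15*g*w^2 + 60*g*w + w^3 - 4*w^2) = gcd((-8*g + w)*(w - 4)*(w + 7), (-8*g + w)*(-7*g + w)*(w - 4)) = -8*g*w + 32*g + w^2 - 4*w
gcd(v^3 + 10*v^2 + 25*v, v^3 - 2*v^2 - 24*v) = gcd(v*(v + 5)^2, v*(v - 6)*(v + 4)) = v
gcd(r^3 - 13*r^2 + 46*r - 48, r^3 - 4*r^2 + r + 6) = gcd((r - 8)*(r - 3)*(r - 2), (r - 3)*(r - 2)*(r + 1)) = r^2 - 5*r + 6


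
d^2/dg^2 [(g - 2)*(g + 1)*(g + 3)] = 6*g + 4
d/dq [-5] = 0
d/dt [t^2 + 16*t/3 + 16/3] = 2*t + 16/3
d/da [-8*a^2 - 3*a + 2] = -16*a - 3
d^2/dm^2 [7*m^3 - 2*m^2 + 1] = 42*m - 4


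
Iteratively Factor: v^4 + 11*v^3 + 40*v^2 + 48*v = (v + 4)*(v^3 + 7*v^2 + 12*v) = v*(v + 4)*(v^2 + 7*v + 12) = v*(v + 3)*(v + 4)*(v + 4)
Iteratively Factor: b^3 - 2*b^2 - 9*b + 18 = (b - 3)*(b^2 + b - 6) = (b - 3)*(b + 3)*(b - 2)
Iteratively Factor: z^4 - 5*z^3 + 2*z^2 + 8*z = (z - 4)*(z^3 - z^2 - 2*z) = (z - 4)*(z + 1)*(z^2 - 2*z) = z*(z - 4)*(z + 1)*(z - 2)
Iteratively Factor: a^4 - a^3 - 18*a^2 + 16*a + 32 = (a + 4)*(a^3 - 5*a^2 + 2*a + 8) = (a - 4)*(a + 4)*(a^2 - a - 2) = (a - 4)*(a + 1)*(a + 4)*(a - 2)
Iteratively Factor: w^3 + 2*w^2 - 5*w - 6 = (w + 1)*(w^2 + w - 6) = (w - 2)*(w + 1)*(w + 3)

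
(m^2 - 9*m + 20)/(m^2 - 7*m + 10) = (m - 4)/(m - 2)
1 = 1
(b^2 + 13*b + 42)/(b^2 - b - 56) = (b + 6)/(b - 8)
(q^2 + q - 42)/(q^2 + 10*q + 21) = (q - 6)/(q + 3)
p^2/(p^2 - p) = p/(p - 1)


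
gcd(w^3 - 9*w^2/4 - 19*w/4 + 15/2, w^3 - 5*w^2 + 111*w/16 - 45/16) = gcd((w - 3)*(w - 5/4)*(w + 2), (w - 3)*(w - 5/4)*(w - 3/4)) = w^2 - 17*w/4 + 15/4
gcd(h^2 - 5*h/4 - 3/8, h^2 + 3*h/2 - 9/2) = h - 3/2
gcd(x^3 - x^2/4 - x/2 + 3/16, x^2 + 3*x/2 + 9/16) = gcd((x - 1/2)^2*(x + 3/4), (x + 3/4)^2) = x + 3/4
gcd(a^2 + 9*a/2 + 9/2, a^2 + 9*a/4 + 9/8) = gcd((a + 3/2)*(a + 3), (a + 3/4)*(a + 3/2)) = a + 3/2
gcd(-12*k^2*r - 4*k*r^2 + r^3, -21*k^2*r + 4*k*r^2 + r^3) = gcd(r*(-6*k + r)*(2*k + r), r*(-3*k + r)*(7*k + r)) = r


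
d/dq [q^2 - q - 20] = 2*q - 1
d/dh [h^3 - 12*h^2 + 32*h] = 3*h^2 - 24*h + 32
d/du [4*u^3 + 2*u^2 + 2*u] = 12*u^2 + 4*u + 2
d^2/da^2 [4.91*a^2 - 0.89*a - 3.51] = 9.82000000000000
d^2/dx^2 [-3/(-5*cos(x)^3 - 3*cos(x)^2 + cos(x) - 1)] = 3*((11*cos(x) + 24*cos(2*x) + 45*cos(3*x))*(5*cos(x)^3 + 3*cos(x)^2 - cos(x) + 1)/4 + 2*(15*cos(x)^2 + 6*cos(x) - 1)^2*sin(x)^2)/(5*cos(x)^3 + 3*cos(x)^2 - cos(x) + 1)^3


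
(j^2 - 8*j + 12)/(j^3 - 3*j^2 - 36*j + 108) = (j - 2)/(j^2 + 3*j - 18)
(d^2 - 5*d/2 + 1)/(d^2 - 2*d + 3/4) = 2*(d - 2)/(2*d - 3)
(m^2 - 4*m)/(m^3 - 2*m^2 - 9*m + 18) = m*(m - 4)/(m^3 - 2*m^2 - 9*m + 18)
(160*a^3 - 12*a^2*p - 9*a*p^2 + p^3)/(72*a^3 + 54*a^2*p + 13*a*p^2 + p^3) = (40*a^2 - 13*a*p + p^2)/(18*a^2 + 9*a*p + p^2)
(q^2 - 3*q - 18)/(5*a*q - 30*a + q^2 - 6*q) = (q + 3)/(5*a + q)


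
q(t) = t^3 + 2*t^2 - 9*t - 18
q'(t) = 3*t^2 + 4*t - 9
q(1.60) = -23.18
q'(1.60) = 5.08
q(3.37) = 12.66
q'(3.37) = 38.55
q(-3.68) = -7.63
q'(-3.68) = 16.91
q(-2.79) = 0.96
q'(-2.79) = 3.19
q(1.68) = -22.73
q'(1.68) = 6.19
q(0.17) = -19.47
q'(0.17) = -8.23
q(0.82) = -23.48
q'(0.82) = -3.70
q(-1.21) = -5.95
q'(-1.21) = -9.45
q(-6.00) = -108.00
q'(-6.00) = 75.00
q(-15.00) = -2808.00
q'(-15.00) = 606.00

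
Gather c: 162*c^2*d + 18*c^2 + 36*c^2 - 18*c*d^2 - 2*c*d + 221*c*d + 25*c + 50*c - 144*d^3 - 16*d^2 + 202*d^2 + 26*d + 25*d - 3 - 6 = c^2*(162*d + 54) + c*(-18*d^2 + 219*d + 75) - 144*d^3 + 186*d^2 + 51*d - 9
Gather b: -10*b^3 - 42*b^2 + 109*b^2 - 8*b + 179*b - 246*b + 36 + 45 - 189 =-10*b^3 + 67*b^2 - 75*b - 108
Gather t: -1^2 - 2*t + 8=7 - 2*t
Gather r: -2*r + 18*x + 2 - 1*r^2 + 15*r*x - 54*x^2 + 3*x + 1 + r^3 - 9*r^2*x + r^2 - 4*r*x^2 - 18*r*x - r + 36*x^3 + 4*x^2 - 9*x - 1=r^3 - 9*r^2*x + r*(-4*x^2 - 3*x - 3) + 36*x^3 - 50*x^2 + 12*x + 2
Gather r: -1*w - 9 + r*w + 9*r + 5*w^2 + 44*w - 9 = r*(w + 9) + 5*w^2 + 43*w - 18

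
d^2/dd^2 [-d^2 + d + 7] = -2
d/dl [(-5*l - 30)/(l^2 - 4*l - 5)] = 5*(-l^2 + 4*l + 2*(l - 2)*(l + 6) + 5)/(-l^2 + 4*l + 5)^2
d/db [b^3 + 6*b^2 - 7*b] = 3*b^2 + 12*b - 7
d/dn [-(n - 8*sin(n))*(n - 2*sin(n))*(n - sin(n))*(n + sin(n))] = 10*n^3*cos(n) - 4*n^3 + 30*n^2*sin(n) - 15*n^2*sin(2*n) - 30*n*sin(n)^2*cos(n) - 30*n*sin(n)^2 + 64*sin(n)^3*cos(n) - 10*sin(n)^3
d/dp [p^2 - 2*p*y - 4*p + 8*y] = 2*p - 2*y - 4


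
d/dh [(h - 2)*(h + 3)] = 2*h + 1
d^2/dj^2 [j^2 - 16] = 2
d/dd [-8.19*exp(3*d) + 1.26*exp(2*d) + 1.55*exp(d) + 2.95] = (-24.57*exp(2*d) + 2.52*exp(d) + 1.55)*exp(d)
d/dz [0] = 0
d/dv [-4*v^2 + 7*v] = 7 - 8*v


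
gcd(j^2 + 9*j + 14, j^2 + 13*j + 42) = j + 7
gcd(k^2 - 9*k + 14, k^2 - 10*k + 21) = k - 7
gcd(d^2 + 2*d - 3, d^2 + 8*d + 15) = d + 3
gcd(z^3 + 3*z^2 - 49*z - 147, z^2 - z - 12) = z + 3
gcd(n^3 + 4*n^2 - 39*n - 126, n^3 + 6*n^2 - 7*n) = n + 7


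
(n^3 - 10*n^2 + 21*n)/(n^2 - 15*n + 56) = n*(n - 3)/(n - 8)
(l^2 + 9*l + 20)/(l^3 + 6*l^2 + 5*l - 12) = (l + 5)/(l^2 + 2*l - 3)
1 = 1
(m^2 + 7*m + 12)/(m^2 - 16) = (m + 3)/(m - 4)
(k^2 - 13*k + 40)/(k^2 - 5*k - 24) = (k - 5)/(k + 3)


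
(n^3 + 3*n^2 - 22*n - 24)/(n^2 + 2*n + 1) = (n^2 + 2*n - 24)/(n + 1)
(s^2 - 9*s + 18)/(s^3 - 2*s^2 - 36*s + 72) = (s - 3)/(s^2 + 4*s - 12)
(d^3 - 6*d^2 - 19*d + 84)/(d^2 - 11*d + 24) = (d^2 - 3*d - 28)/(d - 8)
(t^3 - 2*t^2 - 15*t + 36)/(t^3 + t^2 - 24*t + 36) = (t^2 + t - 12)/(t^2 + 4*t - 12)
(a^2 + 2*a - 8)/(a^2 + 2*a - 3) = (a^2 + 2*a - 8)/(a^2 + 2*a - 3)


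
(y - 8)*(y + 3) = y^2 - 5*y - 24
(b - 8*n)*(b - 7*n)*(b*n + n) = b^3*n - 15*b^2*n^2 + b^2*n + 56*b*n^3 - 15*b*n^2 + 56*n^3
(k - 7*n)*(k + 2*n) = k^2 - 5*k*n - 14*n^2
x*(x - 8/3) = x^2 - 8*x/3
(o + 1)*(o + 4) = o^2 + 5*o + 4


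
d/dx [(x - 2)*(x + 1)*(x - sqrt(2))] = 3*x^2 - 2*sqrt(2)*x - 2*x - 2 + sqrt(2)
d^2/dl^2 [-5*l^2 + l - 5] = -10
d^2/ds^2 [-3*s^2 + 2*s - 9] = -6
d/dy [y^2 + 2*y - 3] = 2*y + 2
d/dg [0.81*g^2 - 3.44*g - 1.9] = 1.62*g - 3.44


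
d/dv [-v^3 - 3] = -3*v^2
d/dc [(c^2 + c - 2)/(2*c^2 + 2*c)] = (2*c + 1)/(c^2*(c^2 + 2*c + 1))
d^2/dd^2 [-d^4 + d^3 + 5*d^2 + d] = -12*d^2 + 6*d + 10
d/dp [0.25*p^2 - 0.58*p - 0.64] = 0.5*p - 0.58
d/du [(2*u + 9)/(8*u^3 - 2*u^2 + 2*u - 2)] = (4*u^3 - u^2 + u - (2*u + 9)*(12*u^2 - 2*u + 1)/2 - 1)/(4*u^3 - u^2 + u - 1)^2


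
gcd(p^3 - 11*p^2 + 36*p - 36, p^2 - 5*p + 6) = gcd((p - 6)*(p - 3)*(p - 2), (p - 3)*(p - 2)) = p^2 - 5*p + 6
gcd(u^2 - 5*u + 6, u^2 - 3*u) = u - 3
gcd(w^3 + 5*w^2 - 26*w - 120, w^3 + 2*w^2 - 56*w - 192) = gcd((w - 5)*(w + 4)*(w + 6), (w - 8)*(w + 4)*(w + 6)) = w^2 + 10*w + 24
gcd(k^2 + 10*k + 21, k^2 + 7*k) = k + 7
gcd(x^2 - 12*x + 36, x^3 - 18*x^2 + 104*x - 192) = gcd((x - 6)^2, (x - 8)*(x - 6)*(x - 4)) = x - 6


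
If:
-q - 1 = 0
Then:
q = -1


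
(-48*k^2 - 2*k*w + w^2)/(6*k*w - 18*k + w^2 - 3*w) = (-8*k + w)/(w - 3)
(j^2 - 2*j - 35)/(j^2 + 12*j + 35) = (j - 7)/(j + 7)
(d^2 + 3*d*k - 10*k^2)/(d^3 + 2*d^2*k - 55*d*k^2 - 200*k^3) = (d - 2*k)/(d^2 - 3*d*k - 40*k^2)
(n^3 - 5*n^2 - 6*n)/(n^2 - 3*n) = (n^2 - 5*n - 6)/(n - 3)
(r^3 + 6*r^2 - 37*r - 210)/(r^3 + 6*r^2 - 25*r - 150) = (r^2 + r - 42)/(r^2 + r - 30)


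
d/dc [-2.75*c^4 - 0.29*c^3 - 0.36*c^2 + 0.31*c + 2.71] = -11.0*c^3 - 0.87*c^2 - 0.72*c + 0.31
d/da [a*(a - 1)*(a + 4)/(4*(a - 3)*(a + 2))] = (a^4 - 2*a^3 - 17*a^2 - 36*a + 24)/(4*(a^4 - 2*a^3 - 11*a^2 + 12*a + 36))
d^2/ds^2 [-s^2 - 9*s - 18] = -2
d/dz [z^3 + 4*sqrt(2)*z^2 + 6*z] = 3*z^2 + 8*sqrt(2)*z + 6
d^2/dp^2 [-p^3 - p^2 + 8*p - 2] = -6*p - 2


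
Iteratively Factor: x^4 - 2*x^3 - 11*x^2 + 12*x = (x - 4)*(x^3 + 2*x^2 - 3*x) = x*(x - 4)*(x^2 + 2*x - 3) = x*(x - 4)*(x - 1)*(x + 3)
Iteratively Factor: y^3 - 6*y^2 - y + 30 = (y - 5)*(y^2 - y - 6) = (y - 5)*(y + 2)*(y - 3)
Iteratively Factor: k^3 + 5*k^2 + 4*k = (k + 1)*(k^2 + 4*k) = k*(k + 1)*(k + 4)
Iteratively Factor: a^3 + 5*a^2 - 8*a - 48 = (a - 3)*(a^2 + 8*a + 16) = (a - 3)*(a + 4)*(a + 4)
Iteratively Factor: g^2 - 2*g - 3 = (g + 1)*(g - 3)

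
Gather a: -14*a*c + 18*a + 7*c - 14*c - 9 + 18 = a*(18 - 14*c) - 7*c + 9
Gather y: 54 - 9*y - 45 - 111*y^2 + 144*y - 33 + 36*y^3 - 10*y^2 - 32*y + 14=36*y^3 - 121*y^2 + 103*y - 10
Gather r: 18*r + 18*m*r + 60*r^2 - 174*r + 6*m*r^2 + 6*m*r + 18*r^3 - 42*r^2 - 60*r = 18*r^3 + r^2*(6*m + 18) + r*(24*m - 216)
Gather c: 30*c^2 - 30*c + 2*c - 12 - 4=30*c^2 - 28*c - 16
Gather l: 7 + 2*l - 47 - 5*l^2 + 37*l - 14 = -5*l^2 + 39*l - 54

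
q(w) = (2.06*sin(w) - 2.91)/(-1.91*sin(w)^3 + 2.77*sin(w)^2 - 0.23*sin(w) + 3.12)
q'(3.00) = -0.77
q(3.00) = -0.83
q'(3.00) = -0.77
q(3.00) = -0.83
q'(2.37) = -0.47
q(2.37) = -0.40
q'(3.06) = -0.71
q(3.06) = -0.88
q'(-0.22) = 0.10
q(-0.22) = -1.01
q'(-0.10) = 0.39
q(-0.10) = -0.98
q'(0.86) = 0.41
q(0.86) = -0.36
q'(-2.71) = 0.34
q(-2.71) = -0.98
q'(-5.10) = 0.21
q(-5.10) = -0.27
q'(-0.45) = -0.36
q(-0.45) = -0.98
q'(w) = (2.06*sin(w) - 2.91)*(5.73*sin(w)^2*cos(w) - 5.54*sin(w)*cos(w) + 0.23*cos(w))/(-1.91*sin(w)^3 + 2.77*sin(w)^2 - 0.23*sin(w) + 3.12)^2 + 2.06*cos(w)/(-1.91*sin(w)^3 + 2.77*sin(w)^2 - 0.23*sin(w) + 3.12) = (7.8692*sin(w)^3 - 22.3805*sin(w)^2 + 16.1214*sin(w) + 5.7579)*cos(w)/(3.6481*sin(w)^6 - 10.5814*sin(w)^5 + 8.5515*sin(w)^4 - 13.1926*sin(w)^3 + 17.3377*sin(w)^2 - 1.4352*sin(w) + 9.7344)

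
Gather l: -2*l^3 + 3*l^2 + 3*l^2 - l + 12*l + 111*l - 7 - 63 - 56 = -2*l^3 + 6*l^2 + 122*l - 126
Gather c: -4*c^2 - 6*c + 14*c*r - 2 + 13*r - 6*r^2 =-4*c^2 + c*(14*r - 6) - 6*r^2 + 13*r - 2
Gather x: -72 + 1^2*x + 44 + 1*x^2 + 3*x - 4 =x^2 + 4*x - 32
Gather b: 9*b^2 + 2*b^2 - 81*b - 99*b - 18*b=11*b^2 - 198*b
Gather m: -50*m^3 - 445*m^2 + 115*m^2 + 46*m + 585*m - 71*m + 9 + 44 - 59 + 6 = -50*m^3 - 330*m^2 + 560*m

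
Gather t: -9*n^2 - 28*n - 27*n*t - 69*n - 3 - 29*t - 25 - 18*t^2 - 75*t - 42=-9*n^2 - 97*n - 18*t^2 + t*(-27*n - 104) - 70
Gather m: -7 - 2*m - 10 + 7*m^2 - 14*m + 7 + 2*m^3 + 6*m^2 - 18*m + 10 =2*m^3 + 13*m^2 - 34*m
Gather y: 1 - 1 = 0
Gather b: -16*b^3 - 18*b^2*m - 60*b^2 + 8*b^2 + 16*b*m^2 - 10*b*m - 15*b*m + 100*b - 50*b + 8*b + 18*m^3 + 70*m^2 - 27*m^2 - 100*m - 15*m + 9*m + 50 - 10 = -16*b^3 + b^2*(-18*m - 52) + b*(16*m^2 - 25*m + 58) + 18*m^3 + 43*m^2 - 106*m + 40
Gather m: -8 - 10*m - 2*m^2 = -2*m^2 - 10*m - 8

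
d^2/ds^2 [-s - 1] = 0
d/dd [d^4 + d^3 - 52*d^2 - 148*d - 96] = 4*d^3 + 3*d^2 - 104*d - 148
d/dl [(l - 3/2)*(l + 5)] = 2*l + 7/2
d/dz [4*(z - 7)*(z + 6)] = 8*z - 4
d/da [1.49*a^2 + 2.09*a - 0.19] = 2.98*a + 2.09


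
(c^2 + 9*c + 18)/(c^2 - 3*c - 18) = (c + 6)/(c - 6)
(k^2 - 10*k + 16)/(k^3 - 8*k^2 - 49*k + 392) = (k - 2)/(k^2 - 49)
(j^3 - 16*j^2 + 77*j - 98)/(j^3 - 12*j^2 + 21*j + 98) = (j - 2)/(j + 2)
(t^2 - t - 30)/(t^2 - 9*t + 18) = (t + 5)/(t - 3)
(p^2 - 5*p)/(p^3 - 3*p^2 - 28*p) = (5 - p)/(-p^2 + 3*p + 28)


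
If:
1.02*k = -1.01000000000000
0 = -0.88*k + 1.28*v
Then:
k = -0.99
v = -0.68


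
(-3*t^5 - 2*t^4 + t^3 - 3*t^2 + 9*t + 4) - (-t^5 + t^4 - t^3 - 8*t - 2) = -2*t^5 - 3*t^4 + 2*t^3 - 3*t^2 + 17*t + 6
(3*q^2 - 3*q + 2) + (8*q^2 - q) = 11*q^2 - 4*q + 2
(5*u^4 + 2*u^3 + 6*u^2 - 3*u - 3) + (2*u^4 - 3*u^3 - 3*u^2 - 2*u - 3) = 7*u^4 - u^3 + 3*u^2 - 5*u - 6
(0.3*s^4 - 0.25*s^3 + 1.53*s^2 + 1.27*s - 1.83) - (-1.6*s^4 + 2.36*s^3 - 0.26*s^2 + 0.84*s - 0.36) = 1.9*s^4 - 2.61*s^3 + 1.79*s^2 + 0.43*s - 1.47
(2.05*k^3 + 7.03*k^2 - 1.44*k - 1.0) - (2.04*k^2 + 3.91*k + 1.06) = 2.05*k^3 + 4.99*k^2 - 5.35*k - 2.06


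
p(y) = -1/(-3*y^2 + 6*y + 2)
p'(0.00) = 1.50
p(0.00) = -0.50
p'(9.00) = 0.00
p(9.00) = 0.01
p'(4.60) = -0.02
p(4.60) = 0.03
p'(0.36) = 0.27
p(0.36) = -0.27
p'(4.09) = -0.03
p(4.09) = 0.04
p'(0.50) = 0.17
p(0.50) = -0.24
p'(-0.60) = 1.34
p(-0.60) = 0.37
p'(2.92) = -0.31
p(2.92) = 0.17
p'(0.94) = 0.01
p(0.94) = -0.20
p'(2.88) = -0.36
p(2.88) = 0.18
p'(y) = -(6*y - 6)/(-3*y^2 + 6*y + 2)^2 = 6*(1 - y)/(-3*y^2 + 6*y + 2)^2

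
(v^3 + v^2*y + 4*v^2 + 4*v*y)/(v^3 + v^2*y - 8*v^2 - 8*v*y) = (v + 4)/(v - 8)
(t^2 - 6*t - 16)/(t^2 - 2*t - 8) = (t - 8)/(t - 4)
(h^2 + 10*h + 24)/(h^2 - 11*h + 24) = (h^2 + 10*h + 24)/(h^2 - 11*h + 24)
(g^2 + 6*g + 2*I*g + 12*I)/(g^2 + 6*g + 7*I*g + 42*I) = (g + 2*I)/(g + 7*I)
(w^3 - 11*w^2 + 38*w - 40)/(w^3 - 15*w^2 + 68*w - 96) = (w^2 - 7*w + 10)/(w^2 - 11*w + 24)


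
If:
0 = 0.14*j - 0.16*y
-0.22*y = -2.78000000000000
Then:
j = 14.44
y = 12.64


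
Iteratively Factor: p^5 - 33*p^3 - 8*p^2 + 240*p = (p + 4)*(p^4 - 4*p^3 - 17*p^2 + 60*p) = (p - 5)*(p + 4)*(p^3 + p^2 - 12*p) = (p - 5)*(p - 3)*(p + 4)*(p^2 + 4*p) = (p - 5)*(p - 3)*(p + 4)^2*(p)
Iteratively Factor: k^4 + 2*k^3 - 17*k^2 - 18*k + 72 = (k + 4)*(k^3 - 2*k^2 - 9*k + 18) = (k - 2)*(k + 4)*(k^2 - 9) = (k - 2)*(k + 3)*(k + 4)*(k - 3)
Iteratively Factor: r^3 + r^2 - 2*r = (r + 2)*(r^2 - r) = r*(r + 2)*(r - 1)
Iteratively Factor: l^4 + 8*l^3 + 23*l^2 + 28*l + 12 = (l + 3)*(l^3 + 5*l^2 + 8*l + 4) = (l + 1)*(l + 3)*(l^2 + 4*l + 4) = (l + 1)*(l + 2)*(l + 3)*(l + 2)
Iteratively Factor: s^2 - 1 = (s - 1)*(s + 1)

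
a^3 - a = a*(a - 1)*(a + 1)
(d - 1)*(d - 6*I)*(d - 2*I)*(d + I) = d^4 - d^3 - 7*I*d^3 - 4*d^2 + 7*I*d^2 + 4*d - 12*I*d + 12*I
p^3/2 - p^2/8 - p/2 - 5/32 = (p/2 + 1/4)*(p - 5/4)*(p + 1/2)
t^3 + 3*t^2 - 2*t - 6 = (t + 3)*(t - sqrt(2))*(t + sqrt(2))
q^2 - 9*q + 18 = (q - 6)*(q - 3)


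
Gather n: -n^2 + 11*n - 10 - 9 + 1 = -n^2 + 11*n - 18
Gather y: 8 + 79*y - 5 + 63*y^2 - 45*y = 63*y^2 + 34*y + 3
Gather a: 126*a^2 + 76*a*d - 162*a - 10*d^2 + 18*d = 126*a^2 + a*(76*d - 162) - 10*d^2 + 18*d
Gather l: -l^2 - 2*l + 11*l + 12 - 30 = -l^2 + 9*l - 18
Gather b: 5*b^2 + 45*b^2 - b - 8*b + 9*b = 50*b^2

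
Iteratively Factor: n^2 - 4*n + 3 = (n - 3)*(n - 1)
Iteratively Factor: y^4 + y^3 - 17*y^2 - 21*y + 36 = (y - 1)*(y^3 + 2*y^2 - 15*y - 36) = (y - 1)*(y + 3)*(y^2 - y - 12) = (y - 4)*(y - 1)*(y + 3)*(y + 3)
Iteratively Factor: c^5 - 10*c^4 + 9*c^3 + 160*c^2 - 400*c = (c)*(c^4 - 10*c^3 + 9*c^2 + 160*c - 400) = c*(c - 5)*(c^3 - 5*c^2 - 16*c + 80) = c*(c - 5)^2*(c^2 - 16) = c*(c - 5)^2*(c + 4)*(c - 4)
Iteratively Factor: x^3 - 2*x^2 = (x)*(x^2 - 2*x) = x*(x - 2)*(x)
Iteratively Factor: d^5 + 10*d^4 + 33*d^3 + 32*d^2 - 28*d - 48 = (d - 1)*(d^4 + 11*d^3 + 44*d^2 + 76*d + 48) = (d - 1)*(d + 2)*(d^3 + 9*d^2 + 26*d + 24) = (d - 1)*(d + 2)*(d + 4)*(d^2 + 5*d + 6) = (d - 1)*(d + 2)^2*(d + 4)*(d + 3)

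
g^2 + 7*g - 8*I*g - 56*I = (g + 7)*(g - 8*I)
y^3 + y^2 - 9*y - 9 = (y - 3)*(y + 1)*(y + 3)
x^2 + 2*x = x*(x + 2)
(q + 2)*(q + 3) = q^2 + 5*q + 6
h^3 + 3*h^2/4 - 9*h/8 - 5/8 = (h - 1)*(h + 1/2)*(h + 5/4)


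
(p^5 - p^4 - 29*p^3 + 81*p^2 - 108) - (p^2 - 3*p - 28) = p^5 - p^4 - 29*p^3 + 80*p^2 + 3*p - 80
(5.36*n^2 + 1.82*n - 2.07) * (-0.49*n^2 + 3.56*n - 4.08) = -2.6264*n^4 + 18.1898*n^3 - 14.3753*n^2 - 14.7948*n + 8.4456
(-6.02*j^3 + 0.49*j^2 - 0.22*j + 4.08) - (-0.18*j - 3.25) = -6.02*j^3 + 0.49*j^2 - 0.04*j + 7.33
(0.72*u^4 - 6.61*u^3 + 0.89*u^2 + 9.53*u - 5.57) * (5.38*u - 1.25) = 3.8736*u^5 - 36.4618*u^4 + 13.0507*u^3 + 50.1589*u^2 - 41.8791*u + 6.9625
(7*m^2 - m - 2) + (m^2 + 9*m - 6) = 8*m^2 + 8*m - 8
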